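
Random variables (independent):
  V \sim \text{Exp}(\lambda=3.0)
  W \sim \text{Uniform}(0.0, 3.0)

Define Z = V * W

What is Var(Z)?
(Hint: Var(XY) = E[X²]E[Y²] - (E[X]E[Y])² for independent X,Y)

Var(XY) = E[X²]E[Y²] - (E[X]E[Y])²
E[V] = 0.33333333, Var(V) = 0.11111111
E[W] = 1.5, Var(W) = 0.75
E[V²] = 0.11111111 + 0.33333333² = 0.22222222
E[W²] = 0.75 + 1.5² = 3
Var(Z) = 0.22222222*3 - (0.33333333*1.5)²
= 0.66666667 - 0.25 = 0.41666667

0.41666667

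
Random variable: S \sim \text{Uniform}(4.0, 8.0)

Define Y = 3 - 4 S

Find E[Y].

For Y = -4S + 3:
E[Y] = -4 * E[S] + 3
E[S] = (4 + 8)/2 = 6
E[Y] = -4 * 6 + 3 = -21

-21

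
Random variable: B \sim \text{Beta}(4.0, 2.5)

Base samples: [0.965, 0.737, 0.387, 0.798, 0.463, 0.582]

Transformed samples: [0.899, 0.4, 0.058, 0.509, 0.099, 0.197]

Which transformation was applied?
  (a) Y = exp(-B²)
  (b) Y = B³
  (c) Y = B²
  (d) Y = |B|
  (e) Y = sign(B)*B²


Checking option (b) Y = B³:
  B = 0.965 -> Y = 0.899 ✓
  B = 0.737 -> Y = 0.4 ✓
  B = 0.387 -> Y = 0.058 ✓
All samples match this transformation.

(b) B³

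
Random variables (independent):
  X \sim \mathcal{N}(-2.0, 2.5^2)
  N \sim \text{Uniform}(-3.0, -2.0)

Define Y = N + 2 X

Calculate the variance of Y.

For independent RVs: Var(aX + bY) = a²Var(X) + b²Var(Y)
Var(X) = 6.25
Var(N) = 0.083333333
Var(Y) = 2²*6.25 + 1²*0.083333333
= 4*6.25 + 1*0.083333333 = 25.083333

25.083333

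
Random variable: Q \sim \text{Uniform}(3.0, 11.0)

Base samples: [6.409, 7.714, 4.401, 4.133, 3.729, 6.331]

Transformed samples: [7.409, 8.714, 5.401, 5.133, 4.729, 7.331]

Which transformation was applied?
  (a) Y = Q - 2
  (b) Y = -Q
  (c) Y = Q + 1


Checking option (c) Y = Q + 1:
  Q = 6.409 -> Y = 7.409 ✓
  Q = 7.714 -> Y = 8.714 ✓
  Q = 4.401 -> Y = 5.401 ✓
All samples match this transformation.

(c) Q + 1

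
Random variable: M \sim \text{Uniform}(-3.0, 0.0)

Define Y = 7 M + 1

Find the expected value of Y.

For Y = 7M + 1:
E[Y] = 7 * E[M] + 1
E[M] = (-3 + 0)/2 = -1.5
E[Y] = 7 * (-1.5) + 1 = -9.5

-9.5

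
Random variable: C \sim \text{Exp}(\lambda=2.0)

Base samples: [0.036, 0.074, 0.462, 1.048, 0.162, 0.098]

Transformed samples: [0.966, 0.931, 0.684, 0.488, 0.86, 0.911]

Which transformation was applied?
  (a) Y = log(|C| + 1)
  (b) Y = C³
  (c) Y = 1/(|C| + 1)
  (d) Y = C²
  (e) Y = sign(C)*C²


Checking option (c) Y = 1/(|C| + 1):
  C = 0.036 -> Y = 0.966 ✓
  C = 0.074 -> Y = 0.931 ✓
  C = 0.462 -> Y = 0.684 ✓
All samples match this transformation.

(c) 1/(|C| + 1)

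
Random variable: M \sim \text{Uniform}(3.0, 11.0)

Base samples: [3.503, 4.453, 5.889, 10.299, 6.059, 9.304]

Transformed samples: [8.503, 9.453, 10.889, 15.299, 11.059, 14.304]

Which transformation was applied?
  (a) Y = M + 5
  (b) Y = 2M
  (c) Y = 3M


Checking option (a) Y = M + 5:
  M = 3.503 -> Y = 8.503 ✓
  M = 4.453 -> Y = 9.453 ✓
  M = 5.889 -> Y = 10.889 ✓
All samples match this transformation.

(a) M + 5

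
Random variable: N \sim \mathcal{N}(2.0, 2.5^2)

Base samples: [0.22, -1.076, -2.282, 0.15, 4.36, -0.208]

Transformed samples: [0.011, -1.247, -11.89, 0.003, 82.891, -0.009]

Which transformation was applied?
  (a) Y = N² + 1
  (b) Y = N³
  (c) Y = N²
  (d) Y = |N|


Checking option (b) Y = N³:
  N = 0.22 -> Y = 0.011 ✓
  N = -1.076 -> Y = -1.247 ✓
  N = -2.282 -> Y = -11.89 ✓
All samples match this transformation.

(b) N³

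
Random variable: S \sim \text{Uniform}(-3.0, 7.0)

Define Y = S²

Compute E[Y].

E[S²] = Var(S) + (E[S])² = 8.3333333 + 4 = 12.333333

12.333333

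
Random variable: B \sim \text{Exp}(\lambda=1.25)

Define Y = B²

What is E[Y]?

E[B²] = Var(B) + (E[B])² = 0.64 + 0.64 = 1.28

1.28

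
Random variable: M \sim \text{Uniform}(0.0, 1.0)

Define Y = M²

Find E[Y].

E[M²] = Var(M) + (E[M])² = 0.083333333 + 0.25 = 0.33333333

0.33333333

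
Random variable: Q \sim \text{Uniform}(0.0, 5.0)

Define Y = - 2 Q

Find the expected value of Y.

For Y = -2Q:
E[Y] = -2 * E[Q]
E[Q] = (0 + 5)/2 = 2.5
E[Y] = -2 * 2.5 = -5

-5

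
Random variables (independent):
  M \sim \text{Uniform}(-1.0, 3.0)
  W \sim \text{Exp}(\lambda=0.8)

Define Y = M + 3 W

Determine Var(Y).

For independent RVs: Var(aX + bY) = a²Var(X) + b²Var(Y)
Var(M) = 1.3333333
Var(W) = 1.5625
Var(Y) = 1²*1.3333333 + 3²*1.5625
= 1*1.3333333 + 9*1.5625 = 15.395833

15.395833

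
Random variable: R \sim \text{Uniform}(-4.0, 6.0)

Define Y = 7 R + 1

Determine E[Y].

For Y = 7R + 1:
E[Y] = 7 * E[R] + 1
E[R] = (-4 + 6)/2 = 1
E[Y] = 7 * 1 + 1 = 8

8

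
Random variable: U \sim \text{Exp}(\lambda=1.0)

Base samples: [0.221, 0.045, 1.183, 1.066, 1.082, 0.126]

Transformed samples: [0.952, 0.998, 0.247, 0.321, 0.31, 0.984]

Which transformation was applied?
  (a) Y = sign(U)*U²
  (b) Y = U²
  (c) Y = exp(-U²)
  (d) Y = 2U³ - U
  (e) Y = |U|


Checking option (c) Y = exp(-U²):
  U = 0.221 -> Y = 0.952 ✓
  U = 0.045 -> Y = 0.998 ✓
  U = 1.183 -> Y = 0.247 ✓
All samples match this transformation.

(c) exp(-U²)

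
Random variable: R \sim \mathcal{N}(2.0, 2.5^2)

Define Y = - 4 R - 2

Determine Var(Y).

For Y = aR + b: Var(Y) = a² * Var(R)
Var(R) = 2.5^2 = 6.25
Var(Y) = (-4)² * 6.25 = 16 * 6.25 = 100

100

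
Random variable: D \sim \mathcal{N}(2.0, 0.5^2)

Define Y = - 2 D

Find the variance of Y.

For Y = aD + b: Var(Y) = a² * Var(D)
Var(D) = 0.5^2 = 0.25
Var(Y) = (-2)² * 0.25 = 4 * 0.25 = 1

1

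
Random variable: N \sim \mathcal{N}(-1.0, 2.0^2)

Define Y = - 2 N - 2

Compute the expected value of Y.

For Y = -2N - 2:
E[Y] = -2 * E[N] - 2
E[N] = -1.0 = -1
E[Y] = -2 * (-1) - 2 = 0

0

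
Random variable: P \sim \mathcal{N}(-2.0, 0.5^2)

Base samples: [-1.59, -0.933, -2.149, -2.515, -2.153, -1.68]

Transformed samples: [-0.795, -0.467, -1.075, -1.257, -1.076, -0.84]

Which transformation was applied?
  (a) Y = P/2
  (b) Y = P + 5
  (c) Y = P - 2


Checking option (a) Y = P/2:
  P = -1.59 -> Y = -0.795 ✓
  P = -0.933 -> Y = -0.467 ✓
  P = -2.149 -> Y = -1.075 ✓
All samples match this transformation.

(a) P/2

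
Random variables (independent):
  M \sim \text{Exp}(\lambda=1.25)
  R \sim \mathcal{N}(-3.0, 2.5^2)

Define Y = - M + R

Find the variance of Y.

For independent RVs: Var(aX + bY) = a²Var(X) + b²Var(Y)
Var(M) = 0.64
Var(R) = 6.25
Var(Y) = (-1)²*0.64 + 1²*6.25
= 1*0.64 + 1*6.25 = 6.89

6.89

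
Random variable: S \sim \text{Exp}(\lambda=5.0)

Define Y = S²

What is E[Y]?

E[S²] = Var(S) + (E[S])² = 0.04 + 0.04 = 0.08

0.08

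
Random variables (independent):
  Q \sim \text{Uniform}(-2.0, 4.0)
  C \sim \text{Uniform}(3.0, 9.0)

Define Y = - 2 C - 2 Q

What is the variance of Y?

For independent RVs: Var(aX + bY) = a²Var(X) + b²Var(Y)
Var(Q) = 3
Var(C) = 3
Var(Y) = (-2)²*3 + (-2)²*3
= 4*3 + 4*3 = 24

24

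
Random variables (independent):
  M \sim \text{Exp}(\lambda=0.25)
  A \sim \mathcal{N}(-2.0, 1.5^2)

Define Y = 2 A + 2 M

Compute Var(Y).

For independent RVs: Var(aX + bY) = a²Var(X) + b²Var(Y)
Var(M) = 16
Var(A) = 2.25
Var(Y) = 2²*16 + 2²*2.25
= 4*16 + 4*2.25 = 73

73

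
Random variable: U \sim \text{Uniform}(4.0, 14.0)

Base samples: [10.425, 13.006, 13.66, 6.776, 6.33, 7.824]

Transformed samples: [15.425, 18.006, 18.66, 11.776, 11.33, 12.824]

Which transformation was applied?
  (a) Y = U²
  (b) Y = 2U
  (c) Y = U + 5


Checking option (c) Y = U + 5:
  U = 10.425 -> Y = 15.425 ✓
  U = 13.006 -> Y = 18.006 ✓
  U = 13.66 -> Y = 18.66 ✓
All samples match this transformation.

(c) U + 5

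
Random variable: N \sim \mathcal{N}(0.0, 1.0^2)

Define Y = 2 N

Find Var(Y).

For Y = aN + b: Var(Y) = a² * Var(N)
Var(N) = 1.0^2 = 1
Var(Y) = 2² * 1 = 4 * 1 = 4

4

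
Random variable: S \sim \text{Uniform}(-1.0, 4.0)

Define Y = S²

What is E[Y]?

E[S²] = Var(S) + (E[S])² = 2.0833333 + 2.25 = 4.3333333

4.3333333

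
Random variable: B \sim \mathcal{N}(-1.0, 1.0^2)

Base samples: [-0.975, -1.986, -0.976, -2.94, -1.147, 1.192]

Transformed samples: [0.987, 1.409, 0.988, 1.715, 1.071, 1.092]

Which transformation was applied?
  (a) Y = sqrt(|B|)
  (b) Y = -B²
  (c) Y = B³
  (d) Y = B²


Checking option (a) Y = sqrt(|B|):
  B = -0.975 -> Y = 0.987 ✓
  B = -1.986 -> Y = 1.409 ✓
  B = -0.976 -> Y = 0.988 ✓
All samples match this transformation.

(a) sqrt(|B|)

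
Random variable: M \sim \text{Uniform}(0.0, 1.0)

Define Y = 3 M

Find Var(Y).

For Y = aM + b: Var(Y) = a² * Var(M)
Var(M) = (1 - 0)^2/12 = 0.083333333
Var(Y) = 3² * 0.083333333 = 9 * 0.083333333 = 0.75

0.75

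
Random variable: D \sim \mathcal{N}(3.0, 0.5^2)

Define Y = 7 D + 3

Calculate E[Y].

For Y = 7D + 3:
E[Y] = 7 * E[D] + 3
E[D] = 3.0 = 3
E[Y] = 7 * 3 + 3 = 24

24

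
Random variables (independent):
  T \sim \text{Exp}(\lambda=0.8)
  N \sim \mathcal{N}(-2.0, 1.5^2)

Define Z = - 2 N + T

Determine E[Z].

E[Z] = 1*E[T] - 2*E[N]
E[T] = 1.25
E[N] = -2
E[Z] = 1*1.25 - 2*(-2) = 5.25

5.25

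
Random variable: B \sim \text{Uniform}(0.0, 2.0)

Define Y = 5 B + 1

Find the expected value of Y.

For Y = 5B + 1:
E[Y] = 5 * E[B] + 1
E[B] = (0 + 2)/2 = 1
E[Y] = 5 * 1 + 1 = 6

6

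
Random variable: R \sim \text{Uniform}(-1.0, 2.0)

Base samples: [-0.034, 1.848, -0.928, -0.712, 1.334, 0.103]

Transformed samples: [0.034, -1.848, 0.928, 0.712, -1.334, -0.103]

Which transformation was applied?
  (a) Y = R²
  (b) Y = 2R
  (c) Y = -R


Checking option (c) Y = -R:
  R = -0.034 -> Y = 0.034 ✓
  R = 1.848 -> Y = -1.848 ✓
  R = -0.928 -> Y = 0.928 ✓
All samples match this transformation.

(c) -R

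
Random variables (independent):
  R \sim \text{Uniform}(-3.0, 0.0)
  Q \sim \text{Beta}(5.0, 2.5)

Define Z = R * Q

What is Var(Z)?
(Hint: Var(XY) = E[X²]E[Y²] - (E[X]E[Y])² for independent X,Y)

Var(XY) = E[X²]E[Y²] - (E[X]E[Y])²
E[R] = -1.5, Var(R) = 0.75
E[Q] = 0.66666667, Var(Q) = 0.026143791
E[R²] = 0.75 + (-1.5)² = 3
E[Q²] = 0.026143791 + 0.66666667² = 0.47058824
Var(Z) = 3*0.47058824 - (-1.5*0.66666667)²
= 1.4117647 - 1 = 0.41176471

0.41176471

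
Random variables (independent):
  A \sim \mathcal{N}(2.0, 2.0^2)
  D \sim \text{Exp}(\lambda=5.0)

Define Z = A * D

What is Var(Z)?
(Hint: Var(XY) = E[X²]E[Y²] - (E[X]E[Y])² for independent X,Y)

Var(XY) = E[X²]E[Y²] - (E[X]E[Y])²
E[A] = 2, Var(A) = 4
E[D] = 0.2, Var(D) = 0.04
E[A²] = 4 + 2² = 8
E[D²] = 0.04 + 0.2² = 0.08
Var(Z) = 8*0.08 - (2*0.2)²
= 0.64 - 0.16 = 0.48

0.48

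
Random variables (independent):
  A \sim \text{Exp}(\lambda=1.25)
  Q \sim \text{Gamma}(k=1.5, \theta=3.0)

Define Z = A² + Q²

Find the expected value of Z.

E[Z] = E[A²] + E[Q²]
E[A²] = Var(A) + E[A]² = 0.64 + 0.64 = 1.28
E[Q²] = Var(Q) + E[Q]² = 13.5 + 20.25 = 33.75
E[Z] = 1.28 + 33.75 = 35.03

35.03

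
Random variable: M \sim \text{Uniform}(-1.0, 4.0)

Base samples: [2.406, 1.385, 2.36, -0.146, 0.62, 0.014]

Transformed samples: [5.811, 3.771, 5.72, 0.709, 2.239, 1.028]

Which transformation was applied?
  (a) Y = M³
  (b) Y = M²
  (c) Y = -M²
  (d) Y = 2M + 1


Checking option (d) Y = 2M + 1:
  M = 2.406 -> Y = 5.811 ✓
  M = 1.385 -> Y = 3.771 ✓
  M = 2.36 -> Y = 5.72 ✓
All samples match this transformation.

(d) 2M + 1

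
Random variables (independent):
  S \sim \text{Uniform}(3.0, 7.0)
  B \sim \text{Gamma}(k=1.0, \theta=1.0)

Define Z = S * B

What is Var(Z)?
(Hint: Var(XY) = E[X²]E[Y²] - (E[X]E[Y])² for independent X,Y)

Var(XY) = E[X²]E[Y²] - (E[X]E[Y])²
E[S] = 5, Var(S) = 1.3333333
E[B] = 1, Var(B) = 1
E[S²] = 1.3333333 + 5² = 26.333333
E[B²] = 1 + 1² = 2
Var(Z) = 26.333333*2 - (5*1)²
= 52.666667 - 25 = 27.666667

27.666667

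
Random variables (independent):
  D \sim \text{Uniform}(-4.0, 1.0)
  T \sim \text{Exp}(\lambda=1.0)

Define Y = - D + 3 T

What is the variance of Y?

For independent RVs: Var(aX + bY) = a²Var(X) + b²Var(Y)
Var(D) = 2.0833333
Var(T) = 1
Var(Y) = (-1)²*2.0833333 + 3²*1
= 1*2.0833333 + 9*1 = 11.083333

11.083333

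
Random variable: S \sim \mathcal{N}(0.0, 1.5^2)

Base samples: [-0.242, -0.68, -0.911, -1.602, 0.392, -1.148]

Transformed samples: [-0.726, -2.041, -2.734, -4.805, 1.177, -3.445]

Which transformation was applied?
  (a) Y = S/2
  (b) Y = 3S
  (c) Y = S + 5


Checking option (b) Y = 3S:
  S = -0.242 -> Y = -0.726 ✓
  S = -0.68 -> Y = -2.041 ✓
  S = -0.911 -> Y = -2.734 ✓
All samples match this transformation.

(b) 3S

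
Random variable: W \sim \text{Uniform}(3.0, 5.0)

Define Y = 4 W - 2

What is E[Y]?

For Y = 4W - 2:
E[Y] = 4 * E[W] - 2
E[W] = (3 + 5)/2 = 4
E[Y] = 4 * 4 - 2 = 14

14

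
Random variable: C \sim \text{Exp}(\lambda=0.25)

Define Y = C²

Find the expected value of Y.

Using E[X²] = Var(X) + (E[X])²:
E[C] = 4
Var(C) = 1/0.25^2 = 16
E[C²] = 16 + 4² = 16 + 16 = 32

32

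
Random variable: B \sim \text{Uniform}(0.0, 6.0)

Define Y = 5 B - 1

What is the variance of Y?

For Y = aB + b: Var(Y) = a² * Var(B)
Var(B) = (6 - 0)^2/12 = 3
Var(Y) = 5² * 3 = 25 * 3 = 75

75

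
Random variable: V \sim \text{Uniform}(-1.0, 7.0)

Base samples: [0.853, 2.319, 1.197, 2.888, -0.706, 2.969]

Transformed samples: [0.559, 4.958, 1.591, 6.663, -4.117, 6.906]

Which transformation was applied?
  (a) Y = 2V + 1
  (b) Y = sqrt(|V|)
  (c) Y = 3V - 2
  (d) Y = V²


Checking option (c) Y = 3V - 2:
  V = 0.853 -> Y = 0.559 ✓
  V = 2.319 -> Y = 4.958 ✓
  V = 1.197 -> Y = 1.591 ✓
All samples match this transformation.

(c) 3V - 2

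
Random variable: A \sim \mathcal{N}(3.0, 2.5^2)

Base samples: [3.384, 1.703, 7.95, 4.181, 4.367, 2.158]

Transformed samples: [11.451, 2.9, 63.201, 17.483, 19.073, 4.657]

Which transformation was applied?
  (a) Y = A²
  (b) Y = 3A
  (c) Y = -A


Checking option (a) Y = A²:
  A = 3.384 -> Y = 11.451 ✓
  A = 1.703 -> Y = 2.9 ✓
  A = 7.95 -> Y = 63.201 ✓
All samples match this transformation.

(a) A²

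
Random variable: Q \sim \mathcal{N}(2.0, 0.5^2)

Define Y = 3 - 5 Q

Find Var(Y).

For Y = aQ + b: Var(Y) = a² * Var(Q)
Var(Q) = 0.5^2 = 0.25
Var(Y) = (-5)² * 0.25 = 25 * 0.25 = 6.25

6.25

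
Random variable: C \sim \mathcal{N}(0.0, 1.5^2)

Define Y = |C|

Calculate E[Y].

For X ~ N(0, 1.5²), E[|X|] = sigma * sqrt(2/pi)
= 1.5 * sqrt(2/pi) = 1.1968268

1.1968268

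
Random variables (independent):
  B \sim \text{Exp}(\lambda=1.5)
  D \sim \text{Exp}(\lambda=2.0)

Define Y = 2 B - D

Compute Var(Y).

For independent RVs: Var(aX + bY) = a²Var(X) + b²Var(Y)
Var(B) = 0.44444444
Var(D) = 0.25
Var(Y) = 2²*0.44444444 + (-1)²*0.25
= 4*0.44444444 + 1*0.25 = 2.0277778

2.0277778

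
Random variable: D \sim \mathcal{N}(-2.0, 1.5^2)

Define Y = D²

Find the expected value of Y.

E[D²] = Var(D) + (E[D])² = 2.25 + 4 = 6.25

6.25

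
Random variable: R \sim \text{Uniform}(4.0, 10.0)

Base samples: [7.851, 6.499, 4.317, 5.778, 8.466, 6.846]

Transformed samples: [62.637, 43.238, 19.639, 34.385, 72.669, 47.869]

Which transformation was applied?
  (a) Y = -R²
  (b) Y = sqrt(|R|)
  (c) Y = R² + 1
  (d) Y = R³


Checking option (c) Y = R² + 1:
  R = 7.851 -> Y = 62.637 ✓
  R = 6.499 -> Y = 43.238 ✓
  R = 4.317 -> Y = 19.639 ✓
All samples match this transformation.

(c) R² + 1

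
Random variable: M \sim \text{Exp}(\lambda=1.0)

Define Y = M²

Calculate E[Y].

E[M²] = Var(M) + (E[M])² = 1 + 1 = 2

2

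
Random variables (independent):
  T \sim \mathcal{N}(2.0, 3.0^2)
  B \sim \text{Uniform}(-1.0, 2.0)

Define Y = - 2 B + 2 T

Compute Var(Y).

For independent RVs: Var(aX + bY) = a²Var(X) + b²Var(Y)
Var(T) = 9
Var(B) = 0.75
Var(Y) = 2²*9 + (-2)²*0.75
= 4*9 + 4*0.75 = 39

39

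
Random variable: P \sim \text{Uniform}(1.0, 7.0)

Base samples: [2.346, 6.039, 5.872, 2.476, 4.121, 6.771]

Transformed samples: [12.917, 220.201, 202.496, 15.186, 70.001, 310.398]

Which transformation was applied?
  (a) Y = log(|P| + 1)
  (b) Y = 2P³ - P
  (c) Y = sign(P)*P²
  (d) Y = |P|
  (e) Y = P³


Checking option (e) Y = P³:
  P = 2.346 -> Y = 12.917 ✓
  P = 6.039 -> Y = 220.201 ✓
  P = 5.872 -> Y = 202.496 ✓
All samples match this transformation.

(e) P³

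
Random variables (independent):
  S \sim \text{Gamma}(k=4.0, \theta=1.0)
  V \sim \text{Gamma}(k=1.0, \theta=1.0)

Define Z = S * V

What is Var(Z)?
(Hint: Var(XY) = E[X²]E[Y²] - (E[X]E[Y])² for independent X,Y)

Var(XY) = E[X²]E[Y²] - (E[X]E[Y])²
E[S] = 4, Var(S) = 4
E[V] = 1, Var(V) = 1
E[S²] = 4 + 4² = 20
E[V²] = 1 + 1² = 2
Var(Z) = 20*2 - (4*1)²
= 40 - 16 = 24

24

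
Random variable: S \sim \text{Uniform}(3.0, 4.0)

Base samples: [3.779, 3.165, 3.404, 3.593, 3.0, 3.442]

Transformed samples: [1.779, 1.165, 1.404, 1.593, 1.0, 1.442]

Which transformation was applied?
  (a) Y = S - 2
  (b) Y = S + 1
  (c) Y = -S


Checking option (a) Y = S - 2:
  S = 3.779 -> Y = 1.779 ✓
  S = 3.165 -> Y = 1.165 ✓
  S = 3.404 -> Y = 1.404 ✓
All samples match this transformation.

(a) S - 2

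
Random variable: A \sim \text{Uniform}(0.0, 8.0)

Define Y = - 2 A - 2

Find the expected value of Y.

For Y = -2A - 2:
E[Y] = -2 * E[A] - 2
E[A] = (0 + 8)/2 = 4
E[Y] = -2 * 4 - 2 = -10

-10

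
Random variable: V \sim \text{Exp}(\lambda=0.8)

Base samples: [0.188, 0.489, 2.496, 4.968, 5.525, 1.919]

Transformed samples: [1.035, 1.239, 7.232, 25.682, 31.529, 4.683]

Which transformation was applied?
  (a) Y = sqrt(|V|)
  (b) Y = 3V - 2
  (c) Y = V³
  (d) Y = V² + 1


Checking option (d) Y = V² + 1:
  V = 0.188 -> Y = 1.035 ✓
  V = 0.489 -> Y = 1.239 ✓
  V = 2.496 -> Y = 7.232 ✓
All samples match this transformation.

(d) V² + 1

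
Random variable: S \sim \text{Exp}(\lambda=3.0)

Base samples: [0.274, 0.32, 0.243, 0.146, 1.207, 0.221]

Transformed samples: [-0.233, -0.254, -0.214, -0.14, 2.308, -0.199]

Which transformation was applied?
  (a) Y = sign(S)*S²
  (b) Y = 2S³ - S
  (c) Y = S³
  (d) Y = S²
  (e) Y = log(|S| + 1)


Checking option (b) Y = 2S³ - S:
  S = 0.274 -> Y = -0.233 ✓
  S = 0.32 -> Y = -0.254 ✓
  S = 0.243 -> Y = -0.214 ✓
All samples match this transformation.

(b) 2S³ - S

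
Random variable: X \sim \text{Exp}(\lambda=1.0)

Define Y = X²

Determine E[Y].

E[X²] = Var(X) + (E[X])² = 1 + 1 = 2

2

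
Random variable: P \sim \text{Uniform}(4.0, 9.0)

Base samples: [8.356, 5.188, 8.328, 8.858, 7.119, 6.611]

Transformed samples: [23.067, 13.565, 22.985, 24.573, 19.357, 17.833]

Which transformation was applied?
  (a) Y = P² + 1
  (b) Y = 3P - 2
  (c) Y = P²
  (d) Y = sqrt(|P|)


Checking option (b) Y = 3P - 2:
  P = 8.356 -> Y = 23.067 ✓
  P = 5.188 -> Y = 13.565 ✓
  P = 8.328 -> Y = 22.985 ✓
All samples match this transformation.

(b) 3P - 2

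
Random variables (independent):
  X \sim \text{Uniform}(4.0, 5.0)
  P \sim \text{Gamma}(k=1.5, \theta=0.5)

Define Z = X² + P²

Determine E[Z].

E[Z] = E[X²] + E[P²]
E[X²] = Var(X) + E[X]² = 0.083333333 + 20.25 = 20.333333
E[P²] = Var(P) + E[P]² = 0.375 + 0.5625 = 0.9375
E[Z] = 20.333333 + 0.9375 = 21.270833

21.270833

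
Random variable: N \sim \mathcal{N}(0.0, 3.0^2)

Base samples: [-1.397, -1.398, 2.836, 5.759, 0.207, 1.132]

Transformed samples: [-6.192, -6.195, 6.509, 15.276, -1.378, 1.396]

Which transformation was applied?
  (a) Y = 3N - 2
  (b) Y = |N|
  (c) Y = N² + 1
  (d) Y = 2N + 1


Checking option (a) Y = 3N - 2:
  N = -1.397 -> Y = -6.192 ✓
  N = -1.398 -> Y = -6.195 ✓
  N = 2.836 -> Y = 6.509 ✓
All samples match this transformation.

(a) 3N - 2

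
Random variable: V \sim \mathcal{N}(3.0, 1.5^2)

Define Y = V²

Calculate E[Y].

E[V²] = Var(V) + (E[V])² = 2.25 + 9 = 11.25

11.25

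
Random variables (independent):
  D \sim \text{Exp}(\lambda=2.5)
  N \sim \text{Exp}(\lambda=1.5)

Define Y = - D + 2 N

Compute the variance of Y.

For independent RVs: Var(aX + bY) = a²Var(X) + b²Var(Y)
Var(D) = 0.16
Var(N) = 0.44444444
Var(Y) = (-1)²*0.16 + 2²*0.44444444
= 1*0.16 + 4*0.44444444 = 1.9377778

1.9377778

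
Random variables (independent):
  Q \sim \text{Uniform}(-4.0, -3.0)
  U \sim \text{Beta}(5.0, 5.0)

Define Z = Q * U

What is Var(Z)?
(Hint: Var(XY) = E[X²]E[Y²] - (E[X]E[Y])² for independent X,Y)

Var(XY) = E[X²]E[Y²] - (E[X]E[Y])²
E[Q] = -3.5, Var(Q) = 0.083333333
E[U] = 0.5, Var(U) = 0.022727273
E[Q²] = 0.083333333 + (-3.5)² = 12.333333
E[U²] = 0.022727273 + 0.5² = 0.27272727
Var(Z) = 12.333333*0.27272727 - (-3.5*0.5)²
= 3.3636364 - 3.0625 = 0.30113636

0.30113636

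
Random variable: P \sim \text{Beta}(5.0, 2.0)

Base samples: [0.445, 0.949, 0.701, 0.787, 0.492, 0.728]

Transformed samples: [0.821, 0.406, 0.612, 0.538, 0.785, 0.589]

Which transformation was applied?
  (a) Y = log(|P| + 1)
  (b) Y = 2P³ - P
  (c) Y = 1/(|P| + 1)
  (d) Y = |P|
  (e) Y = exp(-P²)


Checking option (e) Y = exp(-P²):
  P = 0.445 -> Y = 0.821 ✓
  P = 0.949 -> Y = 0.406 ✓
  P = 0.701 -> Y = 0.612 ✓
All samples match this transformation.

(e) exp(-P²)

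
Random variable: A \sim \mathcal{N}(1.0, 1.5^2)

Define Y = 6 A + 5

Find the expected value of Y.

For Y = 6A + 5:
E[Y] = 6 * E[A] + 5
E[A] = 1.0 = 1
E[Y] = 6 * 1 + 5 = 11

11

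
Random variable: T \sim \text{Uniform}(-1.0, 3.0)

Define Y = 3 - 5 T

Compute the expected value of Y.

For Y = -5T + 3:
E[Y] = -5 * E[T] + 3
E[T] = (-1 + 3)/2 = 1
E[Y] = -5 * 1 + 3 = -2

-2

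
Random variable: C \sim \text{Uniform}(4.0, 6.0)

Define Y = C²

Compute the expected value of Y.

Using E[X²] = Var(X) + (E[X])²:
E[C] = 5
Var(C) = (6 - 4)^2/12 = 0.33333333
E[C²] = 0.33333333 + 5² = 0.33333333 + 25 = 25.333333

25.333333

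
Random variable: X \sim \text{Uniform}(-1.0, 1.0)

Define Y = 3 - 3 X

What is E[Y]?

For Y = -3X + 3:
E[Y] = -3 * E[X] + 3
E[X] = (-1 + 1)/2 = 0
E[Y] = -3 * 0 + 3 = 3

3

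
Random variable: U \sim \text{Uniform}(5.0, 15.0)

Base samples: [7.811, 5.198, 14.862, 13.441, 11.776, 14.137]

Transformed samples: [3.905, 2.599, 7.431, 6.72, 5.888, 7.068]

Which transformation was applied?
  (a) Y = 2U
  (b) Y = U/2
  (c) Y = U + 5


Checking option (b) Y = U/2:
  U = 7.811 -> Y = 3.905 ✓
  U = 5.198 -> Y = 2.599 ✓
  U = 14.862 -> Y = 7.431 ✓
All samples match this transformation.

(b) U/2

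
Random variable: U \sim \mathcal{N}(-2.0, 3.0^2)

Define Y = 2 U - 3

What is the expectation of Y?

For Y = 2U - 3:
E[Y] = 2 * E[U] - 3
E[U] = -2.0 = -2
E[Y] = 2 * (-2) - 3 = -7

-7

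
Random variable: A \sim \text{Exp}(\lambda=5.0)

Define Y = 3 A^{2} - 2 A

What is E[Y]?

E[Y] = 3*E[A²] - 2*E[A]
E[A] = 0.2
E[A²] = Var(A) + (E[A])² = 0.04 + 0.04 = 0.08
E[Y] = 3*0.08 - 2*0.2 = -0.16

-0.16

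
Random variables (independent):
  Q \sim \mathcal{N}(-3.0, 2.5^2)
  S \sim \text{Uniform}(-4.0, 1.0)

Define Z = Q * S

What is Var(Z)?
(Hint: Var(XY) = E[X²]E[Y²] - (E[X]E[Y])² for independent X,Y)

Var(XY) = E[X²]E[Y²] - (E[X]E[Y])²
E[Q] = -3, Var(Q) = 6.25
E[S] = -1.5, Var(S) = 2.0833333
E[Q²] = 6.25 + (-3)² = 15.25
E[S²] = 2.0833333 + (-1.5)² = 4.3333333
Var(Z) = 15.25*4.3333333 - (-3*(-1.5))²
= 66.083333 - 20.25 = 45.833333

45.833333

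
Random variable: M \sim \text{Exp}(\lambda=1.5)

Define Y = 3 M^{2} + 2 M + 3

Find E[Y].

E[Y] = 3*E[M²] + 2*E[M] + 3
E[M] = 0.66666667
E[M²] = Var(M) + (E[M])² = 0.44444444 + 0.44444444 = 0.88888889
E[Y] = 3*0.88888889 + 2*0.66666667 + 3 = 7

7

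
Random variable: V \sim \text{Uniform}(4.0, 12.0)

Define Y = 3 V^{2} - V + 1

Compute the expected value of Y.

E[Y] = 3*E[V²] - 1*E[V] + 1
E[V] = 8
E[V²] = Var(V) + (E[V])² = 5.3333333 + 64 = 69.333333
E[Y] = 3*69.333333 - 1*8 + 1 = 201

201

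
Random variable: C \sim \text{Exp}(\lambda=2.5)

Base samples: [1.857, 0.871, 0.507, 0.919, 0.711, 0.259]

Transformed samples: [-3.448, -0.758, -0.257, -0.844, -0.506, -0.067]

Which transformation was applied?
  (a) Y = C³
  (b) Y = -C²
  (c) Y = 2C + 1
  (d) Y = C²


Checking option (b) Y = -C²:
  C = 1.857 -> Y = -3.448 ✓
  C = 0.871 -> Y = -0.758 ✓
  C = 0.507 -> Y = -0.257 ✓
All samples match this transformation.

(b) -C²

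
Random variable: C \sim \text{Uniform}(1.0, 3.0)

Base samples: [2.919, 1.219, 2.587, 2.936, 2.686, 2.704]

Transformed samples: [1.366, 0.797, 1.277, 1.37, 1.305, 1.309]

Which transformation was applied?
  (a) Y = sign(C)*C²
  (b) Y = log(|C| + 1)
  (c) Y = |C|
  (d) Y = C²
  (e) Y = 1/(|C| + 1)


Checking option (b) Y = log(|C| + 1):
  C = 2.919 -> Y = 1.366 ✓
  C = 1.219 -> Y = 0.797 ✓
  C = 2.587 -> Y = 1.277 ✓
All samples match this transformation.

(b) log(|C| + 1)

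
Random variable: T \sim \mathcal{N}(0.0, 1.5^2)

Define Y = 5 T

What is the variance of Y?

For Y = aT + b: Var(Y) = a² * Var(T)
Var(T) = 1.5^2 = 2.25
Var(Y) = 5² * 2.25 = 25 * 2.25 = 56.25

56.25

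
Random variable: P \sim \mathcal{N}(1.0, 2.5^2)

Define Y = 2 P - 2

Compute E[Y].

For Y = 2P - 2:
E[Y] = 2 * E[P] - 2
E[P] = 1.0 = 1
E[Y] = 2 * 1 - 2 = 0

0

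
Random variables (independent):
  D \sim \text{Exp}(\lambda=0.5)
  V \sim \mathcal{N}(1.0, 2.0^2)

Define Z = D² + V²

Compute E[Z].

E[Z] = E[D²] + E[V²]
E[D²] = Var(D) + E[D]² = 4 + 4 = 8
E[V²] = Var(V) + E[V]² = 4 + 1 = 5
E[Z] = 8 + 5 = 13

13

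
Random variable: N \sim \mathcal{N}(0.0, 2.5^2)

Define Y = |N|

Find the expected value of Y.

For X ~ N(0, 2.5²), E[|X|] = sigma * sqrt(2/pi)
= 2.5 * sqrt(2/pi) = 1.9947114

1.9947114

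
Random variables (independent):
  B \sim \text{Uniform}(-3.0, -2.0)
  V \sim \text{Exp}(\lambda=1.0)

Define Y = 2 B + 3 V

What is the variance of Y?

For independent RVs: Var(aX + bY) = a²Var(X) + b²Var(Y)
Var(B) = 0.083333333
Var(V) = 1
Var(Y) = 2²*0.083333333 + 3²*1
= 4*0.083333333 + 9*1 = 9.3333333

9.3333333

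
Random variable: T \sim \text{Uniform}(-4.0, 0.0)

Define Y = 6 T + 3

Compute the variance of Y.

For Y = aT + b: Var(Y) = a² * Var(T)
Var(T) = (0 + 4)^2/12 = 1.3333333
Var(Y) = 6² * 1.3333333 = 36 * 1.3333333 = 48

48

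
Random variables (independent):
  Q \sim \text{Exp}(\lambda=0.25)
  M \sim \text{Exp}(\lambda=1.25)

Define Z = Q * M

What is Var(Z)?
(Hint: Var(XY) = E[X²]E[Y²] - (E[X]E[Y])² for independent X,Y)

Var(XY) = E[X²]E[Y²] - (E[X]E[Y])²
E[Q] = 4, Var(Q) = 16
E[M] = 0.8, Var(M) = 0.64
E[Q²] = 16 + 4² = 32
E[M²] = 0.64 + 0.8² = 1.28
Var(Z) = 32*1.28 - (4*0.8)²
= 40.96 - 10.24 = 30.72

30.72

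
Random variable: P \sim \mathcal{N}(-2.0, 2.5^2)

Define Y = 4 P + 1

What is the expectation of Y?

For Y = 4P + 1:
E[Y] = 4 * E[P] + 1
E[P] = -2.0 = -2
E[Y] = 4 * (-2) + 1 = -7

-7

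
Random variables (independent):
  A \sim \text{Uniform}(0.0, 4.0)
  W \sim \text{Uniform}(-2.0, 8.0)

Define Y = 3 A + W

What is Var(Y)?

For independent RVs: Var(aX + bY) = a²Var(X) + b²Var(Y)
Var(A) = 1.3333333
Var(W) = 8.3333333
Var(Y) = 3²*1.3333333 + 1²*8.3333333
= 9*1.3333333 + 1*8.3333333 = 20.333333

20.333333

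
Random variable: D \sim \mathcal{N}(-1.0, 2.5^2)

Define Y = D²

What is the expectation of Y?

Using E[X²] = Var(X) + (E[X])²:
E[D] = -1
Var(D) = 2.5^2 = 6.25
E[D²] = 6.25 + (-1)² = 6.25 + 1 = 7.25

7.25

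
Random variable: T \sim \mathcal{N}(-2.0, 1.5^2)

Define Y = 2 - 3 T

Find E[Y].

For Y = -3T + 2:
E[Y] = -3 * E[T] + 2
E[T] = -2.0 = -2
E[Y] = -3 * (-2) + 2 = 8

8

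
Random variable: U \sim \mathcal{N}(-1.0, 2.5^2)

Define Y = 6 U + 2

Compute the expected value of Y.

For Y = 6U + 2:
E[Y] = 6 * E[U] + 2
E[U] = -1.0 = -1
E[Y] = 6 * (-1) + 2 = -4

-4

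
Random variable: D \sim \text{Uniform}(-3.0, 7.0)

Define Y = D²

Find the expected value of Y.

E[D²] = Var(D) + (E[D])² = 8.3333333 + 4 = 12.333333

12.333333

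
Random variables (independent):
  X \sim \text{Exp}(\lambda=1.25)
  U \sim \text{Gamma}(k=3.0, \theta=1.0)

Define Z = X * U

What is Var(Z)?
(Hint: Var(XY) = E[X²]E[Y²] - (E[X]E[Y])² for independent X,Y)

Var(XY) = E[X²]E[Y²] - (E[X]E[Y])²
E[X] = 0.8, Var(X) = 0.64
E[U] = 3, Var(U) = 3
E[X²] = 0.64 + 0.8² = 1.28
E[U²] = 3 + 3² = 12
Var(Z) = 1.28*12 - (0.8*3)²
= 15.36 - 5.76 = 9.6

9.6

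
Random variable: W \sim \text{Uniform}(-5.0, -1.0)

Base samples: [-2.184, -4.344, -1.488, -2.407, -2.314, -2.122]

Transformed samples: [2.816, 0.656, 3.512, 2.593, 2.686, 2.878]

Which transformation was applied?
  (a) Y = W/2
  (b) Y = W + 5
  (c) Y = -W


Checking option (b) Y = W + 5:
  W = -2.184 -> Y = 2.816 ✓
  W = -4.344 -> Y = 0.656 ✓
  W = -1.488 -> Y = 3.512 ✓
All samples match this transformation.

(b) W + 5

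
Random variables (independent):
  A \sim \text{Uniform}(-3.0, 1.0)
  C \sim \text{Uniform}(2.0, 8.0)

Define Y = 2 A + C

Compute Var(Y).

For independent RVs: Var(aX + bY) = a²Var(X) + b²Var(Y)
Var(A) = 1.3333333
Var(C) = 3
Var(Y) = 2²*1.3333333 + 1²*3
= 4*1.3333333 + 1*3 = 8.3333333

8.3333333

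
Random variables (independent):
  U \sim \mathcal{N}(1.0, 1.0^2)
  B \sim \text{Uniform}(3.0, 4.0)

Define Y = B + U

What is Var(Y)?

For independent RVs: Var(aX + bY) = a²Var(X) + b²Var(Y)
Var(U) = 1
Var(B) = 0.083333333
Var(Y) = 1²*1 + 1²*0.083333333
= 1*1 + 1*0.083333333 = 1.0833333

1.0833333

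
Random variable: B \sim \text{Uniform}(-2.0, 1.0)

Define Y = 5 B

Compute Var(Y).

For Y = aB + b: Var(Y) = a² * Var(B)
Var(B) = (1 + 2)^2/12 = 0.75
Var(Y) = 5² * 0.75 = 25 * 0.75 = 18.75

18.75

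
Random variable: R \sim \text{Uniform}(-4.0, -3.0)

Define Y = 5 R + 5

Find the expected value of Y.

For Y = 5R + 5:
E[Y] = 5 * E[R] + 5
E[R] = (-4 - 3)/2 = -3.5
E[Y] = 5 * (-3.5) + 5 = -12.5

-12.5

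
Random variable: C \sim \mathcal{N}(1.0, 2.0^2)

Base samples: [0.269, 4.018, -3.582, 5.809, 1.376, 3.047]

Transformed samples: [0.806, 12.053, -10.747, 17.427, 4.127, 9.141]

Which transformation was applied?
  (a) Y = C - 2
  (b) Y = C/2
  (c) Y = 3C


Checking option (c) Y = 3C:
  C = 0.269 -> Y = 0.806 ✓
  C = 4.018 -> Y = 12.053 ✓
  C = -3.582 -> Y = -10.747 ✓
All samples match this transformation.

(c) 3C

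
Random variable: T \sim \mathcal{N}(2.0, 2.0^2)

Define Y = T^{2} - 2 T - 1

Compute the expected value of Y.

E[Y] = 1*E[T²] - 2*E[T] - 1
E[T] = 2
E[T²] = Var(T) + (E[T])² = 4 + 4 = 8
E[Y] = 1*8 - 2*2 - 1 = 3

3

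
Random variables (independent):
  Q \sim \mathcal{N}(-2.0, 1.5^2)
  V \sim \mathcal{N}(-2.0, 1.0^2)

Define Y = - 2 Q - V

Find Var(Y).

For independent RVs: Var(aX + bY) = a²Var(X) + b²Var(Y)
Var(Q) = 2.25
Var(V) = 1
Var(Y) = (-2)²*2.25 + (-1)²*1
= 4*2.25 + 1*1 = 10

10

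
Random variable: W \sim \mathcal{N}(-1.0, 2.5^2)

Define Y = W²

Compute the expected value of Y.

E[W²] = Var(W) + (E[W])² = 6.25 + 1 = 7.25

7.25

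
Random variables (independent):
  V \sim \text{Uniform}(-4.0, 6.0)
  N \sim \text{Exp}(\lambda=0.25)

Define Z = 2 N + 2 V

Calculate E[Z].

E[Z] = 2*E[V] + 2*E[N]
E[V] = 1
E[N] = 4
E[Z] = 2*1 + 2*4 = 10

10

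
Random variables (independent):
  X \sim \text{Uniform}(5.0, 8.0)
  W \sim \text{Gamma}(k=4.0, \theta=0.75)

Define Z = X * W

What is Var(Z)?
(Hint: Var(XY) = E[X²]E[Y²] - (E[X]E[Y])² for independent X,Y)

Var(XY) = E[X²]E[Y²] - (E[X]E[Y])²
E[X] = 6.5, Var(X) = 0.75
E[W] = 3, Var(W) = 2.25
E[X²] = 0.75 + 6.5² = 43
E[W²] = 2.25 + 3² = 11.25
Var(Z) = 43*11.25 - (6.5*3)²
= 483.75 - 380.25 = 103.5

103.5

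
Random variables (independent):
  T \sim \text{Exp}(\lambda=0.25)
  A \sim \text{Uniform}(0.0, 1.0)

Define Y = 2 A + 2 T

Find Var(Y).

For independent RVs: Var(aX + bY) = a²Var(X) + b²Var(Y)
Var(T) = 16
Var(A) = 0.083333333
Var(Y) = 2²*16 + 2²*0.083333333
= 4*16 + 4*0.083333333 = 64.333333

64.333333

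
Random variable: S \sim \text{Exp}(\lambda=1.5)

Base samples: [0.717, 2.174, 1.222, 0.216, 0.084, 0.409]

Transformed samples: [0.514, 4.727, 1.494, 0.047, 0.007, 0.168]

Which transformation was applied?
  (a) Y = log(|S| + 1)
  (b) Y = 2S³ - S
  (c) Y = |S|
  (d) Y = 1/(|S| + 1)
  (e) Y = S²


Checking option (e) Y = S²:
  S = 0.717 -> Y = 0.514 ✓
  S = 2.174 -> Y = 4.727 ✓
  S = 1.222 -> Y = 1.494 ✓
All samples match this transformation.

(e) S²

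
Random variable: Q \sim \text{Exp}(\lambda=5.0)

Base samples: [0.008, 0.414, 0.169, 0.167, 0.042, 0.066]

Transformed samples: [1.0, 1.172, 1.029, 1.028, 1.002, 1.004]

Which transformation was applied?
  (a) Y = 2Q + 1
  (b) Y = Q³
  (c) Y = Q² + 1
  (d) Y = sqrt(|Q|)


Checking option (c) Y = Q² + 1:
  Q = 0.008 -> Y = 1.0 ✓
  Q = 0.414 -> Y = 1.172 ✓
  Q = 0.169 -> Y = 1.029 ✓
All samples match this transformation.

(c) Q² + 1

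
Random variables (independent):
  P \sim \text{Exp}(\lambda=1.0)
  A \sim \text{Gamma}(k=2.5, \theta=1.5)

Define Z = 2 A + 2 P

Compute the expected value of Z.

E[Z] = 2*E[P] + 2*E[A]
E[P] = 1
E[A] = 3.75
E[Z] = 2*1 + 2*3.75 = 9.5

9.5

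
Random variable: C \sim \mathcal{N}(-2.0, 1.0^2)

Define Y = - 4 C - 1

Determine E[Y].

For Y = -4C - 1:
E[Y] = -4 * E[C] - 1
E[C] = -2.0 = -2
E[Y] = -4 * (-2) - 1 = 7

7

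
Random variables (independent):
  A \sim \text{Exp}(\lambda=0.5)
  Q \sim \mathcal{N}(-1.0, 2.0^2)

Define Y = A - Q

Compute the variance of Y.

For independent RVs: Var(aX + bY) = a²Var(X) + b²Var(Y)
Var(A) = 4
Var(Q) = 4
Var(Y) = 1²*4 + (-1)²*4
= 1*4 + 1*4 = 8

8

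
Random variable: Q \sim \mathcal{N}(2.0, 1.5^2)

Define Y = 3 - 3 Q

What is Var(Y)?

For Y = aQ + b: Var(Y) = a² * Var(Q)
Var(Q) = 1.5^2 = 2.25
Var(Y) = (-3)² * 2.25 = 9 * 2.25 = 20.25

20.25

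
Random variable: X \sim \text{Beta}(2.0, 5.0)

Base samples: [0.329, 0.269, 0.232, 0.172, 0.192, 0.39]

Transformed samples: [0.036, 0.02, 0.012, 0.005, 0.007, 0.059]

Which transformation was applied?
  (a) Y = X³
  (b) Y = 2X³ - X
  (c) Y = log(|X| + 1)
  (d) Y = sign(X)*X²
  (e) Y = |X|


Checking option (a) Y = X³:
  X = 0.329 -> Y = 0.036 ✓
  X = 0.269 -> Y = 0.02 ✓
  X = 0.232 -> Y = 0.012 ✓
All samples match this transformation.

(a) X³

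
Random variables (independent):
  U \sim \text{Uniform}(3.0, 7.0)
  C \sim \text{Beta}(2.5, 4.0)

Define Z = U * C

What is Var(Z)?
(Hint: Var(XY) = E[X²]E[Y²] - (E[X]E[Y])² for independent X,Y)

Var(XY) = E[X²]E[Y²] - (E[X]E[Y])²
E[U] = 5, Var(U) = 1.3333333
E[C] = 0.38461538, Var(C) = 0.031558185
E[U²] = 1.3333333 + 5² = 26.333333
E[C²] = 0.031558185 + 0.38461538² = 0.17948718
Var(Z) = 26.333333*0.17948718 - (5*0.38461538)²
= 4.7264957 - 3.6982249 = 1.0282709

1.0282709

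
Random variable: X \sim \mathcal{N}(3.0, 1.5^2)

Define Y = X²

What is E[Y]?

Using E[X²] = Var(X) + (E[X])²:
E[X] = 3
Var(X) = 1.5^2 = 2.25
E[X²] = 2.25 + 3² = 2.25 + 9 = 11.25

11.25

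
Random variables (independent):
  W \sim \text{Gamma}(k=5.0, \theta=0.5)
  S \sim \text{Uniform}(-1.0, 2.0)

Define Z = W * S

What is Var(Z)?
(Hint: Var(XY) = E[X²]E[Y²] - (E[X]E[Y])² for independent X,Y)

Var(XY) = E[X²]E[Y²] - (E[X]E[Y])²
E[W] = 2.5, Var(W) = 1.25
E[S] = 0.5, Var(S) = 0.75
E[W²] = 1.25 + 2.5² = 7.5
E[S²] = 0.75 + 0.5² = 1
Var(Z) = 7.5*1 - (2.5*0.5)²
= 7.5 - 1.5625 = 5.9375

5.9375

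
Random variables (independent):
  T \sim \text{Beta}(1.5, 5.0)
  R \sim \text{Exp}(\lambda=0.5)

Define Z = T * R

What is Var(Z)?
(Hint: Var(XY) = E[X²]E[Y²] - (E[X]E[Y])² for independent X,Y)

Var(XY) = E[X²]E[Y²] - (E[X]E[Y])²
E[T] = 0.23076923, Var(T) = 0.023668639
E[R] = 2, Var(R) = 4
E[T²] = 0.023668639 + 0.23076923² = 0.076923077
E[R²] = 4 + 2² = 8
Var(Z) = 0.076923077*8 - (0.23076923*2)²
= 0.61538462 - 0.21301775 = 0.40236686

0.40236686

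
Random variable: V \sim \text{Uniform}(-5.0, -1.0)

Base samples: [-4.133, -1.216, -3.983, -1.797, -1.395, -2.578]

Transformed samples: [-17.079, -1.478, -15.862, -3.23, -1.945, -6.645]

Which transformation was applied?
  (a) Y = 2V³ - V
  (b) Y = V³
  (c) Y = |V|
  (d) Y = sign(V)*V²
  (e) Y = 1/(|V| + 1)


Checking option (d) Y = sign(V)*V²:
  V = -4.133 -> Y = -17.079 ✓
  V = -1.216 -> Y = -1.478 ✓
  V = -3.983 -> Y = -15.862 ✓
All samples match this transformation.

(d) sign(V)*V²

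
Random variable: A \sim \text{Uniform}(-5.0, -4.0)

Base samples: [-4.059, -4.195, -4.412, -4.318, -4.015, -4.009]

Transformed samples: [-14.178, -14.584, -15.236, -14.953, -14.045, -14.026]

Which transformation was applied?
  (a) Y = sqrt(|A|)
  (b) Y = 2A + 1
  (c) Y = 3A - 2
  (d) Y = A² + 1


Checking option (c) Y = 3A - 2:
  A = -4.059 -> Y = -14.178 ✓
  A = -4.195 -> Y = -14.584 ✓
  A = -4.412 -> Y = -15.236 ✓
All samples match this transformation.

(c) 3A - 2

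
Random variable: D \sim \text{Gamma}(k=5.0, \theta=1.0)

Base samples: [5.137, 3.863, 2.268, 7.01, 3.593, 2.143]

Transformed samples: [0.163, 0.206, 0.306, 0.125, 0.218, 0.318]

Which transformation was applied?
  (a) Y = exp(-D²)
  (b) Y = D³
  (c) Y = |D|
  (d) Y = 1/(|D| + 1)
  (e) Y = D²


Checking option (d) Y = 1/(|D| + 1):
  D = 5.137 -> Y = 0.163 ✓
  D = 3.863 -> Y = 0.206 ✓
  D = 2.268 -> Y = 0.306 ✓
All samples match this transformation.

(d) 1/(|D| + 1)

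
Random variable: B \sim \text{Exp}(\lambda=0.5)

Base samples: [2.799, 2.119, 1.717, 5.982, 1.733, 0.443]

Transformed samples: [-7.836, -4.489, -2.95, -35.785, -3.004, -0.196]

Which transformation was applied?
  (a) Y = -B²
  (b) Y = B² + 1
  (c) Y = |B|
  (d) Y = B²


Checking option (a) Y = -B²:
  B = 2.799 -> Y = -7.836 ✓
  B = 2.119 -> Y = -4.489 ✓
  B = 1.717 -> Y = -2.95 ✓
All samples match this transformation.

(a) -B²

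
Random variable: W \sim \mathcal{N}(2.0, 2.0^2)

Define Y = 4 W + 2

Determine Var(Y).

For Y = aW + b: Var(Y) = a² * Var(W)
Var(W) = 2.0^2 = 4
Var(Y) = 4² * 4 = 16 * 4 = 64

64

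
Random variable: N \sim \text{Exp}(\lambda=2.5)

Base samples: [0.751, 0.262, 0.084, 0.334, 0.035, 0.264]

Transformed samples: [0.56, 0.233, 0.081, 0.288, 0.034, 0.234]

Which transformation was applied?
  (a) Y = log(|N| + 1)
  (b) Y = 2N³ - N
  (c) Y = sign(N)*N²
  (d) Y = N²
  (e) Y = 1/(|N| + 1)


Checking option (a) Y = log(|N| + 1):
  N = 0.751 -> Y = 0.56 ✓
  N = 0.262 -> Y = 0.233 ✓
  N = 0.084 -> Y = 0.081 ✓
All samples match this transformation.

(a) log(|N| + 1)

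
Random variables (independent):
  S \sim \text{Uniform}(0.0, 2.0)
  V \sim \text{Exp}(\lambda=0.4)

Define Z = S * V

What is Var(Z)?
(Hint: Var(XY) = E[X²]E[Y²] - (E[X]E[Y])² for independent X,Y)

Var(XY) = E[X²]E[Y²] - (E[X]E[Y])²
E[S] = 1, Var(S) = 0.33333333
E[V] = 2.5, Var(V) = 6.25
E[S²] = 0.33333333 + 1² = 1.3333333
E[V²] = 6.25 + 2.5² = 12.5
Var(Z) = 1.3333333*12.5 - (1*2.5)²
= 16.666667 - 6.25 = 10.416667

10.416667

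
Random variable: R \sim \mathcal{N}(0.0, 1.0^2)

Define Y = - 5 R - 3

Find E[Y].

For Y = -5R - 3:
E[Y] = -5 * E[R] - 3
E[R] = 0.0 = 0
E[Y] = -5 * 0 - 3 = -3

-3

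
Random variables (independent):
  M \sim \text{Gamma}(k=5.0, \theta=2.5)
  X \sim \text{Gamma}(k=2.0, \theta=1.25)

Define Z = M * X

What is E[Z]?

For independent RVs: E[XY] = E[X]*E[Y]
E[M] = 12.5
E[X] = 2.5
E[Z] = 12.5 * 2.5 = 31.25

31.25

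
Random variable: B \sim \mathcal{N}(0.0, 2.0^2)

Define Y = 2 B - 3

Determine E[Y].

For Y = 2B - 3:
E[Y] = 2 * E[B] - 3
E[B] = 0.0 = 0
E[Y] = 2 * 0 - 3 = -3

-3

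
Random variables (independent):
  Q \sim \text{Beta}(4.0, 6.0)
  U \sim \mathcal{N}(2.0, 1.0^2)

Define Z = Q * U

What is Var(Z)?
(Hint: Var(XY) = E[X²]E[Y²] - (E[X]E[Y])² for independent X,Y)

Var(XY) = E[X²]E[Y²] - (E[X]E[Y])²
E[Q] = 0.4, Var(Q) = 0.021818182
E[U] = 2, Var(U) = 1
E[Q²] = 0.021818182 + 0.4² = 0.18181818
E[U²] = 1 + 2² = 5
Var(Z) = 0.18181818*5 - (0.4*2)²
= 0.90909091 - 0.64 = 0.26909091

0.26909091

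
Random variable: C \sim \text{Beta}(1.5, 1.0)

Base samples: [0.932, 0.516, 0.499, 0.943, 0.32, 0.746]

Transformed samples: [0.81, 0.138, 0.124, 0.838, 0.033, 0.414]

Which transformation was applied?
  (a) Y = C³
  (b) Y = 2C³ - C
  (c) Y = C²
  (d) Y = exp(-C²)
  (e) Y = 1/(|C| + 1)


Checking option (a) Y = C³:
  C = 0.932 -> Y = 0.81 ✓
  C = 0.516 -> Y = 0.138 ✓
  C = 0.499 -> Y = 0.124 ✓
All samples match this transformation.

(a) C³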